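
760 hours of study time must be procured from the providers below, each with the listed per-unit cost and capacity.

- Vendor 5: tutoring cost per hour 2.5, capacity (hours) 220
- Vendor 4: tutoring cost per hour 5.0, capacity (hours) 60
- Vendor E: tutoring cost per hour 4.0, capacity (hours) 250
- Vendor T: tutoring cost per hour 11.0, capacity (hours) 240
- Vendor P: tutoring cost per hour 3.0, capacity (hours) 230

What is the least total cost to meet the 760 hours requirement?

Fill from the cheapest provider first.
Vendor 5 (2.5): use full 220 — 540 hours to go.
Vendor P (3.0): use full 230 — 310 hours to go.
Vendor E at 4.0: take all 250 hours — 60 still needed.
Vendor 4 at 5.0: take all 60 hours — 0 still needed.
Vendor T: unused.
Cost = 220×2.5 + 230×3.0 + 250×4.0 + 60×5.0 = 2540.

2540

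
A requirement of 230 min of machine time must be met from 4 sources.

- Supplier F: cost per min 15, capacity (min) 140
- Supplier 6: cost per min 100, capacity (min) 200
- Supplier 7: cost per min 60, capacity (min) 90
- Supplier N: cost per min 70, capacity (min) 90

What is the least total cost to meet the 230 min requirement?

Cheapest first:
Supplier F (15): use full 140 → 90 min to go.
Supplier 7 (60): use full 90 → 0 min to go.
Supplier N, Supplier 6: unused.
Cost = 140×15 + 90×60 = 7500.

7500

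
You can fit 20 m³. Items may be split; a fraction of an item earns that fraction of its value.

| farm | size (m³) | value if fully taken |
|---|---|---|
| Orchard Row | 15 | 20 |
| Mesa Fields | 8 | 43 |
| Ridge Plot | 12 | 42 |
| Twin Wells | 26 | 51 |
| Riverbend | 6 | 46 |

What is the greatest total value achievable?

110

Best value per unit of size first: Riverbend 46/6≈7.67, Mesa Fields 43/8≈5.38, Ridge Plot 42/12≈3.5, Twin Wells 51/26≈1.96, Orchard Row 20/15≈1.33.
All 6 m³ of Riverbend fit (value 46) — 14 remain.
Take all of Mesa Fields (8 m³, value 43) — 6 m³ left.
Only 6 m³ remain; take 6/12 of Ridge Plot for value 42×6/12 = 21.
Total value = 110.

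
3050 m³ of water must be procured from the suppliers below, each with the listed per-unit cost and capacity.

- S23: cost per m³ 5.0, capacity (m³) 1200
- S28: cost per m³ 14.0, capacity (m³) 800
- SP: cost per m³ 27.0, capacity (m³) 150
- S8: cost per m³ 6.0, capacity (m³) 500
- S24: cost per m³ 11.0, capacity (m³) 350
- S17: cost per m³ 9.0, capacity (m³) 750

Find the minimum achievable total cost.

23100

Fill from the cheapest supplier first.
S23 (5.0): use full 1200 ; 1850 m³ to go.
S8 at 6.0: take all 500 m³ ; 1350 still needed.
S17 at 9.0: take all 750 m³ ; 600 still needed.
Take 350 from S24 at 11.0 ; need 250 more.
S28 (14.0): take the remaining 250 ; done.
SP: unused.
Cost = 1200×5.0 + 500×6.0 + 750×9.0 + 350×11.0 + 250×14.0 = 23100.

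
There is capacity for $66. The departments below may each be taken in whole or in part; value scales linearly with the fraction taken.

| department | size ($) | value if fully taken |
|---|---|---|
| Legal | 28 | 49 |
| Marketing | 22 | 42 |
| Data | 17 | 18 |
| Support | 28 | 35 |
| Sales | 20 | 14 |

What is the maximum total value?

111

Sort by value density: Marketing 42/22≈1.91, Legal 49/28≈1.75, Support 35/28≈1.25, Data 18/17≈1.06, Sales 14/20≈0.7.
Take all of Marketing (22 $, value 42) → 44 $ left.
All 28 $ of Legal fit (value 49) → 16 remain.
Only 16 $ remain; take 16/28 of Support for value 35×16/28 = 20.
Total value = 111.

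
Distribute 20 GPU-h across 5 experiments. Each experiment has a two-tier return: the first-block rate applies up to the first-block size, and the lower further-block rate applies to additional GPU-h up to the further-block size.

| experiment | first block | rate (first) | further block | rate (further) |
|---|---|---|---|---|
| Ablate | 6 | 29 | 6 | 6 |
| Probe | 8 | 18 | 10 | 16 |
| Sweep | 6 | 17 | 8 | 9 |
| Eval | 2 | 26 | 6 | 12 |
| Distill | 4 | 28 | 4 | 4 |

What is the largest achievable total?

Treat each block as its own option and order by rate: Ablate/tier1 29 > Distill/tier1 28 > Eval/tier1 26 > Probe/tier1 18 > Sweep/tier1 17 > Probe/tier2 16 > Eval/tier2 12 > Sweep/tier2 9 > Ablate/tier2 6 > Distill/tier2 4.
Fill Ablate tier1 block (6 at 29) ; 14 left.
Fill Distill tier1 block (4 at 28) ; 10 left.
Eval tier1 at 26: fill all 2 ; 8 left.
Probe tier1 at 18: fill all 8 ; 0 left.
Total = 29×6 + 28×4 + 26×2 + 18×8 = 482.

482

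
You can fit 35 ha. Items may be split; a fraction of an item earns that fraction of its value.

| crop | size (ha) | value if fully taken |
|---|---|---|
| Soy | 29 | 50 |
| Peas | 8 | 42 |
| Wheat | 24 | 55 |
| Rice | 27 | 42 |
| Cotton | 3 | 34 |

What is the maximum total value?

131

Best value per unit of size first: Cotton 34/3≈11.3, Peas 42/8≈5.25, Wheat 55/24≈2.29, Soy 50/29≈1.72, Rice 42/27≈1.56.
All 3 ha of Cotton fit (value 34) ; 32 remain.
All 8 ha of Peas fit (value 42) ; 24 remain.
Wheat: take in full, 24 ha for value 55 ; 0 left.
Total value = 131.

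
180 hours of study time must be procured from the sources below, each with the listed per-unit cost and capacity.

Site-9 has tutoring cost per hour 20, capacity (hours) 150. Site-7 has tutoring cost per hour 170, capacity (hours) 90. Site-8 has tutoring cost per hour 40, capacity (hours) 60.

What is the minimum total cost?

4200

Fill from the cheapest source first.
Site-9 (20): use full 150 — 30 hours to go.
Take 30 from Site-8 at 40 to finish.
Site-7: unused.
Cost = 150×20 + 30×40 = 4200.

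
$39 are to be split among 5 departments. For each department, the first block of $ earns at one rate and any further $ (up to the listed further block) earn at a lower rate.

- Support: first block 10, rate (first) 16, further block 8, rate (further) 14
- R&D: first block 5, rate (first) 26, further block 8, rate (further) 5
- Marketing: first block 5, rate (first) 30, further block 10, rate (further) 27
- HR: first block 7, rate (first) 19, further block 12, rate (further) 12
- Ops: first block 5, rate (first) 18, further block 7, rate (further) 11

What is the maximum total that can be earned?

885

Rank every tier by rate: Marketing/tier1 30 > Marketing/tier2 27 > R&D/tier1 26 > HR/tier1 19 > Ops/tier1 18 > Support/tier1 16 > Support/tier2 14 > HR/tier2 12 > Ops/tier2 11 > R&D/tier2 5.
Marketing tier1 at 30: fill all 5 → 34 left.
Marketing tier2 at 27: fill all 10 → 24 left.
R&D/tier1 (26): +5 → 19 left.
Fill HR tier1 block (7 at 19) → 12 left.
Ops/tier1 (18): +5 → 7 left.
7 remain; put them into Support tier1 at 16.
Total = 30×5 + 27×10 + 26×5 + 19×7 + 18×5 + 16×7 = 885.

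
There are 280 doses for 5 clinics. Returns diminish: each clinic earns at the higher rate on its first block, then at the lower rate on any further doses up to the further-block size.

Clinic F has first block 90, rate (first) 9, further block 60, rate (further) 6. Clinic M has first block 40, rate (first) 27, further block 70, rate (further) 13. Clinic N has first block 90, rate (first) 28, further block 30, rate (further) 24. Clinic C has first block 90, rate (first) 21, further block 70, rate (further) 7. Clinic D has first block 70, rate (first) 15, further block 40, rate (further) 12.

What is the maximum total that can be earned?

6660

Rank every tier by rate: Clinic N/first 28 > Clinic M/first 27 > Clinic N/second 24 > Clinic C/first 21 > Clinic D/first 15 > Clinic M/second 13 > Clinic D/second 12 > Clinic F/first 9 > Clinic C/second 7 > Clinic F/second 6.
Clinic N/first (28): +90 → 190 left.
Clinic M/first (27): +40 → 150 left.
Fill Clinic N second block (30 at 24) → 120 left.
Clinic C/first (21): +90 → 30 left.
Clinic D first at 15: only 30 left, fill 30.
Total = 28×90 + 27×40 + 24×30 + 21×90 + 15×30 = 6660.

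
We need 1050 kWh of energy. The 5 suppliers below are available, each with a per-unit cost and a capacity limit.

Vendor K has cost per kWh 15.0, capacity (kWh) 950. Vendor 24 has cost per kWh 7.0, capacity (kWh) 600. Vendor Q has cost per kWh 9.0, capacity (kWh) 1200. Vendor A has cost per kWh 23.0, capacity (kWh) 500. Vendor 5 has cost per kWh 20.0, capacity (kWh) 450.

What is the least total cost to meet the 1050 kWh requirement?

8250

Cheapest first:
Vendor 24 (7.0): use full 600 ; 450 kWh to go.
Vendor Q (9.0): take the remaining 450 ; done.
Vendor K, Vendor 5, Vendor A: unused.
Cost = 600×7.0 + 450×9.0 = 8250.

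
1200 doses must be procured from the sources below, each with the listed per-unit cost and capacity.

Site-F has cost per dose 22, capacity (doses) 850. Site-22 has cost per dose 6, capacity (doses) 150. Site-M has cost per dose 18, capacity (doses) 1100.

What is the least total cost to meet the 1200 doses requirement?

19800

Use sources in increasing cost order.
Take 150 from Site-22 at 6 → need 1050 more.
Site-M at 18: take 1050 of its 1100 → requirement met.
Site-F: unused.
Cost = 150×6 + 1050×18 = 19800.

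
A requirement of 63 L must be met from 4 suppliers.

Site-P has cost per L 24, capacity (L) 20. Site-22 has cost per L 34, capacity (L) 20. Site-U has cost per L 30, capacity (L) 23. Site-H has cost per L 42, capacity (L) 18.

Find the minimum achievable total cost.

Use suppliers in increasing cost order.
Site-P (24): use full 20 → 43 L to go.
Site-U (30): use full 23 → 20 L to go.
Site-22 (34): use full 20 → 0 L to go.
Site-H: unused.
Cost = 20×24 + 23×30 + 20×34 = 1850.

1850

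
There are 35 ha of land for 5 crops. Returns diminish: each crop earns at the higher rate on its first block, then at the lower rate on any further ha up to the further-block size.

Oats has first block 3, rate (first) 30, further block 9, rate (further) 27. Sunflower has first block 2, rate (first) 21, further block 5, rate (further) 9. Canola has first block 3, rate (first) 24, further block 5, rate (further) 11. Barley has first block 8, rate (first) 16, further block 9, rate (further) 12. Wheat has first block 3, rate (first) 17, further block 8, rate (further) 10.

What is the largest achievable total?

Rank every tier by rate: Oats/T1 30 > Oats/T2 27 > Canola/T1 24 > Sunflower/T1 21 > Wheat/T1 17 > Barley/T1 16 > Barley/T2 12 > Canola/T2 11 > Wheat/T2 10 > Sunflower/T2 9.
Fill Oats T1 block (3 at 30) → 32 left.
Oats T2 at 27: fill all 9 → 23 left.
Fill Canola T1 block (3 at 24) → 20 left.
Fill Sunflower T1 block (2 at 21) → 18 left.
Wheat T1 at 17: fill all 3 → 15 left.
Barley T1 at 16: fill all 8 → 7 left.
Barley T2 at 12: only 7 left, fill 7.
Total = 30×3 + 27×9 + 24×3 + 21×2 + 17×3 + 16×8 + 12×7 = 710.

710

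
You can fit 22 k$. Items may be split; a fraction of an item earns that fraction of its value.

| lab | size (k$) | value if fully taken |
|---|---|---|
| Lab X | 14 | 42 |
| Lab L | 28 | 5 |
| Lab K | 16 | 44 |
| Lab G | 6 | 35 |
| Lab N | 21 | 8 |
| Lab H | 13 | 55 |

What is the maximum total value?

99

Sort by value density: Lab G 35/6≈5.83, Lab H 55/13≈4.23, Lab X 42/14≈3, Lab K 44/16≈2.75, Lab N 8/21≈0.381, Lab L 5/28≈0.179.
All 6 k$ of Lab G fit (value 35) ; 16 remain.
All 13 k$ of Lab H fit (value 55) ; 3 remain.
Only 3 k$ remain; take 3/14 of Lab X for value 42×3/14 = 9.
Total value = 99.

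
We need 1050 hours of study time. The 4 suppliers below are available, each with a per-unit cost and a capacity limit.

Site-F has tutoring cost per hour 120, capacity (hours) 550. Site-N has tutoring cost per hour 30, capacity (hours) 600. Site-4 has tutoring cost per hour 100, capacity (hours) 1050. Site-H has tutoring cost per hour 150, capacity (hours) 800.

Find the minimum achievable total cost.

63000

Cheapest first:
Take 600 from Site-N at 30 → need 450 more.
Site-4 at 100: take 450 of its 1050 → requirement met.
Site-F, Site-H: unused.
Cost = 600×30 + 450×100 = 63000.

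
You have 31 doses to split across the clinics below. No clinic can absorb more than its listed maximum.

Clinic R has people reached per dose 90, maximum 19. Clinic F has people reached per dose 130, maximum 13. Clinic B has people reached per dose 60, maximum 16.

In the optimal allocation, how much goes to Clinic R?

Order the clinics by people reached per dose: Clinic F 130 > Clinic R 90 > Clinic B 60.
Clinic F takes 13 to reach its cap of 13 → 18 left.
Clinic R has room for 19 but only 18 remain, so it gets 18.

18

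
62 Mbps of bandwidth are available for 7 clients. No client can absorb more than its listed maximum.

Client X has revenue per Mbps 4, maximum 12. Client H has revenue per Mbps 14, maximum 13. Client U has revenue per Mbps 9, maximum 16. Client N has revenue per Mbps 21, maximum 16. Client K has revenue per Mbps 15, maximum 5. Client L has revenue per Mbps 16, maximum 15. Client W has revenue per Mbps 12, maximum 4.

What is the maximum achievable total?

Order the clients by revenue per Mbps: Client N 21 > Client L 16 > Client K 15 > Client H 14 > Client W 12 > Client U 9 > Client X 4.
Client N: +16 to 16 (cap) ; 46 left.
Client L: +15 to 15 (cap) ; 31 left.
Client K takes 5 to reach its cap of 5 ; 26 left.
Client H takes 13 to reach its cap of 13 ; 13 left.
Give Client W 4 to hit its cap of 4 ; 9 left.
Client U has room for 16 but only 9 remain, so it gets 9.
Total = 14×13 + 9×9 + 21×16 + 15×5 + 16×15 + 12×4 = 962.

962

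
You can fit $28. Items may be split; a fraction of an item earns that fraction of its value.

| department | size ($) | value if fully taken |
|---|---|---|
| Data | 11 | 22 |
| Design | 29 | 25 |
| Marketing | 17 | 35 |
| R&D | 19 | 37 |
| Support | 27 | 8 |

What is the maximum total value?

57

Sort by value density: Marketing 35/17≈2.06, Data 22/11≈2, R&D 37/19≈1.95, Design 25/29≈0.862, Support 8/27≈0.296.
Take all of Marketing (17 $, value 35) — 11 $ left.
All 11 $ of Data fit (value 22) — 0 remain.
Total value = 57.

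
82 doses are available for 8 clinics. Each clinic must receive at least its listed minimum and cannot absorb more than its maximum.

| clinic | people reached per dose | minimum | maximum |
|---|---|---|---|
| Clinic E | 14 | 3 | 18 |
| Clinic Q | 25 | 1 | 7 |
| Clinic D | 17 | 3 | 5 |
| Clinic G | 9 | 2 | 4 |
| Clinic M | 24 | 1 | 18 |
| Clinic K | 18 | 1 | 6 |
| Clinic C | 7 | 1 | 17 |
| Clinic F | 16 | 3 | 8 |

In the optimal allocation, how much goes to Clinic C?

16

Meeting every minimum uses 3+1+3+2+1+1+1+3 = 15 doses, leaving 67.
Rank by people reached per dose: Clinic Q 25 > Clinic M 24 > Clinic K 18 > Clinic D 17 > Clinic F 16 > Clinic E 14 > Clinic G 9 > Clinic C 7.
Clinic Q: +6 to 7 (cap) → 61 left.
Clinic M takes 17 more to reach its cap of 18 → 44 left.
Clinic K: +5 to 6 (cap) → 39 left.
Clinic D: +2 to 5 (cap) → 37 left.
Give Clinic F 5 more to hit its cap of 8 → 32 left.
Give Clinic E 15 more to hit its cap of 18 → 17 left.
Clinic G takes 2 more to reach its cap of 4 → 15 left.
Clinic C: +15 (room for 16) → 16. Pool exhausted.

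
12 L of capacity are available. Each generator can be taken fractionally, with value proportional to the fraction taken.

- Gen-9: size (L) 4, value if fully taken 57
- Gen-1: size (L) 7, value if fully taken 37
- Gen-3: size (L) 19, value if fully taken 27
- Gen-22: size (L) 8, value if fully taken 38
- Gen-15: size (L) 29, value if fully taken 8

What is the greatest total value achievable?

Rank by value-to-size ratio: Gen-9 57/4≈14.2, Gen-1 37/7≈5.29, Gen-22 38/8≈4.75, Gen-3 27/19≈1.42, Gen-15 8/29≈0.276.
All 4 L of Gen-9 fit (value 57) → 8 remain.
All 7 L of Gen-1 fit (value 37) → 1 remain.
1 L left: a 1/8 share of Gen-22 gives 38×1/8 = 4.75.
Total value = 98.75.

98.75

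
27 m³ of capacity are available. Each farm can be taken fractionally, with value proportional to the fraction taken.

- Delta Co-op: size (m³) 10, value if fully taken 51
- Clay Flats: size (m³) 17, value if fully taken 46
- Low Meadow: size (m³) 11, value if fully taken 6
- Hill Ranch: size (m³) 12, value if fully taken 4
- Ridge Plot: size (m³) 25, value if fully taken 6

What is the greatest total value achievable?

97

Best value per unit of size first: Delta Co-op 51/10≈5.1, Clay Flats 46/17≈2.71, Low Meadow 6/11≈0.545, Hill Ranch 4/12≈0.333, Ridge Plot 6/25≈0.24.
All 10 m³ of Delta Co-op fit (value 51) ; 17 remain.
Take all of Clay Flats (17 m³, value 46) ; 0 m³ left.
Total value = 97.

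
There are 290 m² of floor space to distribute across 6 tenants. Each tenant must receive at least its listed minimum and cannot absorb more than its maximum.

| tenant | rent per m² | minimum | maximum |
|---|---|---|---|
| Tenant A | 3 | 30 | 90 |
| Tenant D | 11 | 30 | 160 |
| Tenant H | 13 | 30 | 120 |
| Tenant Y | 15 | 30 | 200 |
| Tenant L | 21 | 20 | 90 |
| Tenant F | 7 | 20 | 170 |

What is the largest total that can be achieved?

Meeting every minimum uses 30+30+30+30+20+20 = 160 m², leaving 130.
Highest rent per m² first: Tenant L 21 > Tenant Y 15 > Tenant H 13 > Tenant D 11 > Tenant F 7 > Tenant A 3.
Give Tenant L 70 more to hit its cap of 90 — 60 left.
Tenant Y has room for 170 more but only 60 remain, so it gets 90.
Total = 3×30 + 11×30 + 13×30 + 15×90 + 21×90 + 7×20 = 4190.

4190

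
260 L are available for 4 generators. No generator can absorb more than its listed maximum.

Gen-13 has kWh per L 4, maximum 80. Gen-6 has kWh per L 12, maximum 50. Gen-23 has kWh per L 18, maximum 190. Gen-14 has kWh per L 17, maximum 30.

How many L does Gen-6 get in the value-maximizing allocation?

40

Highest kWh per L first: Gen-23 18 > Gen-14 17 > Gen-6 12 > Gen-13 4.
Gen-23 takes 190 to reach its cap of 190 ; 70 left.
Gen-14: +30 to 30 (cap) ; 40 left.
Gen-6 has room for 50 but only 40 remain, so it gets 40.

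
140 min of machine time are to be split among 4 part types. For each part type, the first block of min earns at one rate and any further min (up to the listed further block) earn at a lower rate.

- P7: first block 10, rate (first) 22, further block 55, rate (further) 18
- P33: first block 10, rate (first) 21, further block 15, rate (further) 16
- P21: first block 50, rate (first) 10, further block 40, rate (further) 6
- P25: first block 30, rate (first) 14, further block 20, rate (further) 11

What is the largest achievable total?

Rank every tier by rate: P7/T1 22 > P33/T1 21 > P7/T2 18 > P33/T2 16 > P25/T1 14 > P25/T2 11 > P21/T1 10 > P21/T2 6.
P7/T1 (22): +10 → 130 left.
P33/T1 (21): +10 → 120 left.
P7/T2 (18): +55 → 65 left.
P33/T2 (16): +15 → 50 left.
Fill P25 T1 block (30 at 14) → 20 left.
P25 T2 at 11: fill all 20 → 0 left.
Total = 22×10 + 21×10 + 18×55 + 16×15 + 14×30 + 11×20 = 2300.

2300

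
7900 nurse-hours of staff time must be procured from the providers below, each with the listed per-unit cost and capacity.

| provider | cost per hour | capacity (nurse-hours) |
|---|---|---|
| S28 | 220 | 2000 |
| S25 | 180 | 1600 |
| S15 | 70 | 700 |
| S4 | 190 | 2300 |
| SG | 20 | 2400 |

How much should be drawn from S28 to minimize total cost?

Fill from the cheapest provider first.
Take 2400 from SG at 20 ; need 5500 more.
S15 at 70: take all 700 nurse-hours ; 4800 still needed.
S25 at 180: take all 1600 nurse-hours ; 3200 still needed.
S4 at 190: take all 2300 nurse-hours ; 900 still needed.
S28 at 220: take 900 of its 2000 ; requirement met.

900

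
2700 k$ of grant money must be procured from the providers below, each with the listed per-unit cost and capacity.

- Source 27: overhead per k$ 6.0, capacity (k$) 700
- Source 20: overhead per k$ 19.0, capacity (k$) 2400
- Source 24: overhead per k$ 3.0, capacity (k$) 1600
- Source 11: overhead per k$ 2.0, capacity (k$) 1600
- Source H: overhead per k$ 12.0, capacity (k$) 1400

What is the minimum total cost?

Fill from the cheapest provider first.
Source 11 (2.0): use full 1600 → 1100 k$ to go.
Take 1100 from Source 24 at 3.0 to finish.
Source 27, Source H, Source 20: unused.
Cost = 1600×2.0 + 1100×3.0 = 6500.

6500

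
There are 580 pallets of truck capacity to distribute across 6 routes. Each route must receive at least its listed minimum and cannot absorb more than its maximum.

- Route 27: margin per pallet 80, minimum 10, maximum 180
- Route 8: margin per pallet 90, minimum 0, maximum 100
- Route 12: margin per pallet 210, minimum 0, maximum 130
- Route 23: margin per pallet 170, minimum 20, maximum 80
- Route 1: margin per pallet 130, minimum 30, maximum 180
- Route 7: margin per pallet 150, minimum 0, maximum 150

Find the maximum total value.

Meeting every minimum uses 10+0+0+20+30+0 = 60 pallets, leaving 520.
Rank by margin per pallet: Route 12 210 > Route 23 170 > Route 7 150 > Route 1 130 > Route 8 90 > Route 27 80.
Route 12 takes 130 more to reach its cap of 130 — 390 left.
Route 23: +60 to 80 (cap) — 330 left.
Give Route 7 150 more to hit its cap of 150 — 180 left.
Give Route 1 150 more to hit its cap of 180 — 30 left.
Route 8 has room for 100 more but only 30 remain, so it gets 30.
Total = 80×10 + 90×30 + 210×130 + 170×80 + 130×180 + 150×150 = 90300.

90300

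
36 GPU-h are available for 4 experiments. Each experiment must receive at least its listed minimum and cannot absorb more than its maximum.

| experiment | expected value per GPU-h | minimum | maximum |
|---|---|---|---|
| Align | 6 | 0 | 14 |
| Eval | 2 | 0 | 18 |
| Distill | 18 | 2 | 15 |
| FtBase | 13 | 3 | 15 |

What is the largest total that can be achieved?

Meeting every minimum uses 0+0+2+3 = 5 GPU-h, leaving 31.
Rank by expected value per GPU-h: Distill 18 > FtBase 13 > Align 6 > Eval 2.
Distill takes 13 more to reach its cap of 15 — 18 left.
FtBase: +12 to 15 (cap) — 6 left.
Align: +6 (room for 14) → 6. Pool exhausted.
Total = 6×6 + 18×15 + 13×15 = 501.

501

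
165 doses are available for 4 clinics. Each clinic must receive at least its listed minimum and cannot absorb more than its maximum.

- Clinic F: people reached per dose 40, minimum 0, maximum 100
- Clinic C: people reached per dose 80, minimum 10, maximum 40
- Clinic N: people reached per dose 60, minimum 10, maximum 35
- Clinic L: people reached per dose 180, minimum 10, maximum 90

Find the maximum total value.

21500

Meeting every minimum uses 0+10+10+10 = 30 doses, leaving 135.
Highest people reached per dose first: Clinic L 180 > Clinic C 80 > Clinic N 60 > Clinic F 40.
Give Clinic L 80 more to hit its cap of 90 → 55 left.
Give Clinic C 30 more to hit its cap of 40 → 25 left.
Give Clinic N 25 more to hit its cap of 35 → 0 left.
Total = 80×40 + 60×35 + 180×90 = 21500.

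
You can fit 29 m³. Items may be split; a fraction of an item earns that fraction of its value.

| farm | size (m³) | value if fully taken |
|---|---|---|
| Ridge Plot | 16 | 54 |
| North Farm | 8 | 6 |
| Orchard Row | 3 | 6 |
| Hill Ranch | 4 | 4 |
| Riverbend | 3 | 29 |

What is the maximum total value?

Best value per unit of size first: Riverbend 29/3≈9.67, Ridge Plot 54/16≈3.38, Orchard Row 6/3≈2, Hill Ranch 4/4≈1, North Farm 6/8≈0.75.
All 3 m³ of Riverbend fit (value 29) → 26 remain.
Take all of Ridge Plot (16 m³, value 54) → 10 m³ left.
Orchard Row: take in full, 3 m³ for value 6 → 7 left.
All 4 m³ of Hill Ranch fit (value 4) → 3 remain.
Fill the last 3 m³ with part of North Farm: 3/8 of it earns 2.25.
Total value = 95.25.

95.25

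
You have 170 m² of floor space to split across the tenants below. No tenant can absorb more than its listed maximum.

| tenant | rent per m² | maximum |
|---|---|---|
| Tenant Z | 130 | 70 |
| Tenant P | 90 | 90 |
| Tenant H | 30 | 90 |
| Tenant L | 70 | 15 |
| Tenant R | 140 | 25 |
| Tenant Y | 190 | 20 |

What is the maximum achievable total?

Rank by rent per m²: Tenant Y 190 > Tenant R 140 > Tenant Z 130 > Tenant P 90 > Tenant L 70 > Tenant H 30.
Tenant Y takes 20 to reach its cap of 20 ; 150 left.
Tenant R takes 25 to reach its cap of 25 ; 125 left.
Tenant Z: +70 to 70 (cap) ; 55 left.
Tenant P has room for 90 but only 55 remain, so it gets 55.
Total = 130×70 + 90×55 + 140×25 + 190×20 = 21350.

21350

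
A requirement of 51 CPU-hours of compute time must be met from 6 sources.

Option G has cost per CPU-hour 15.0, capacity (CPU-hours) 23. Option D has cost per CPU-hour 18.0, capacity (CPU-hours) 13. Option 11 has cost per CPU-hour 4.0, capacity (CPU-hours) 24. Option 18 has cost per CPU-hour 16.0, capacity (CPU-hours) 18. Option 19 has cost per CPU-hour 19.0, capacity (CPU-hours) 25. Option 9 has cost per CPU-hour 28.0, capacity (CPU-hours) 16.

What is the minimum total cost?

Fill from the cheapest source first.
Option 11 at 4.0: take all 24 CPU-hours — 27 still needed.
Option G (15.0): use full 23 — 4 CPU-hours to go.
Option 18 at 16.0: take 4 of its 18 — requirement met.
Option D, Option 19, Option 9: unused.
Cost = 24×4.0 + 23×15.0 + 4×16.0 = 505.

505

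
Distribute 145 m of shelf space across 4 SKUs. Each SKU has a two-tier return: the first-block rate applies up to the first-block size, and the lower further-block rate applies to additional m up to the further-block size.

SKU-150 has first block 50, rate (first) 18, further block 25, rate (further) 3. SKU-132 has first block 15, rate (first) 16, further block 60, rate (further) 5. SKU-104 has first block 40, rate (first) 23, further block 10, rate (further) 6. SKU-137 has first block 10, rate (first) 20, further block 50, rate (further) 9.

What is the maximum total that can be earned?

Order all 8 blocks by rate: SKU-104/first 23 > SKU-137/first 20 > SKU-150/first 18 > SKU-132/first 16 > SKU-137/second 9 > SKU-104/second 6 > SKU-132/second 5 > SKU-150/second 3.
SKU-104 first at 23: fill all 40 — 105 left.
SKU-137 first at 20: fill all 10 — 95 left.
SKU-150/first (18): +50 — 45 left.
SKU-132/first (16): +15 — 30 left.
SKU-137 second at 9: only 30 left, fill 30.
Total = 23×40 + 20×10 + 18×50 + 16×15 + 9×30 = 2530.

2530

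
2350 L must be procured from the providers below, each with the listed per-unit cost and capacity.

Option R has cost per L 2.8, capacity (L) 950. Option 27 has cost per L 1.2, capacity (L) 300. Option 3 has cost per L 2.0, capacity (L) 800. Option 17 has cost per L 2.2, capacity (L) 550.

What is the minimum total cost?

5130

Cheapest first:
Option 27 at 1.2: take all 300 L → 2050 still needed.
Take 800 from Option 3 at 2.0 → need 1250 more.
Option 17 (2.2): use full 550 → 700 L to go.
Take 700 from Option R at 2.8 to finish.
Cost = 300×1.2 + 800×2.0 + 550×2.2 + 700×2.8 = 5130.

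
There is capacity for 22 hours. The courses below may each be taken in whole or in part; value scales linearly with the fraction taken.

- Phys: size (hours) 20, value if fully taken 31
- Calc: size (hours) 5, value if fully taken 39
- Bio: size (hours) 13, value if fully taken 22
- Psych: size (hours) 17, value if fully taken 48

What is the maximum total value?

Best value per unit of size first: Calc 39/5≈7.8, Psych 48/17≈2.82, Bio 22/13≈1.69, Phys 31/20≈1.55.
Calc: take in full, 5 hours for value 39 ; 17 left.
All 17 hours of Psych fit (value 48) ; 0 remain.
Total value = 87.

87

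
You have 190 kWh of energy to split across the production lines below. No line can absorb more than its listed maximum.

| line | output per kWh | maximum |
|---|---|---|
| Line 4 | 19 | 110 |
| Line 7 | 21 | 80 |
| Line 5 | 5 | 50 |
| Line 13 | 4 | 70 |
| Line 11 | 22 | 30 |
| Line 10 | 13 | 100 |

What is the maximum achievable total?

Rank by output per kWh: Line 11 22 > Line 7 21 > Line 4 19 > Line 10 13 > Line 5 5 > Line 13 4.
Give Line 11 30 to hit its cap of 30 — 160 left.
Give Line 7 80 to hit its cap of 80 — 80 left.
Line 4 has room for 110 but only 80 remain, so it gets 80.
Total = 19×80 + 21×80 + 22×30 = 3860.

3860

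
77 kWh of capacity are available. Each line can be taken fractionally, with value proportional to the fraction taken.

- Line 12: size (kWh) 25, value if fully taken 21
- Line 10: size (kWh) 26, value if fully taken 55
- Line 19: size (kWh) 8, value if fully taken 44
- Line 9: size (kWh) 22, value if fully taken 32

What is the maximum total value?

Sort by value density: Line 19 44/8≈5.5, Line 10 55/26≈2.12, Line 9 32/22≈1.45, Line 12 21/25≈0.84.
Line 19: take in full, 8 kWh for value 44 — 69 left.
Take all of Line 10 (26 kWh, value 55) — 43 kWh left.
All 22 kWh of Line 9 fit (value 32) — 21 remain.
21 kWh left: a 21/25 share of Line 12 gives 21×21/25 = 17.64.
Total value = 148.64.

148.64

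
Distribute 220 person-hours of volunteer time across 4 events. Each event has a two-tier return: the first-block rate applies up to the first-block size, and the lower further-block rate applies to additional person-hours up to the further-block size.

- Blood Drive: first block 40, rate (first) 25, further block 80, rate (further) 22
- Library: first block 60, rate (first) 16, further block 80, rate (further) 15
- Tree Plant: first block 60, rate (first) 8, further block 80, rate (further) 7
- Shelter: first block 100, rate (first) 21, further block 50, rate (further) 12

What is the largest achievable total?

4860

Treat each block as its own option and order by rate: Blood Drive/T1 25 > Blood Drive/T2 22 > Shelter/T1 21 > Library/T1 16 > Library/T2 15 > Shelter/T2 12 > Tree Plant/T1 8 > Tree Plant/T2 7.
Blood Drive/T1 (25): +40 ; 180 left.
Fill Blood Drive T2 block (80 at 22) ; 100 left.
Shelter/T1 (21): +100 ; 0 left.
Total = 25×40 + 22×80 + 21×100 = 4860.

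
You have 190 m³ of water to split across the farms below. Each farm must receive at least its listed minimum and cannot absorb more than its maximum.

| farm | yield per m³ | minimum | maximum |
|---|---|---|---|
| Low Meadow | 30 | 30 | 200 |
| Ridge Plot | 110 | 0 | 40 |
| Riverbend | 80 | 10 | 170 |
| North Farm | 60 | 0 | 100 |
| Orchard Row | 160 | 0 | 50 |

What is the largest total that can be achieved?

Meeting every minimum uses 30+0+10+0+0 = 40 m³, leaving 150.
Order the farms by yield per m³: Orchard Row 160 > Ridge Plot 110 > Riverbend 80 > North Farm 60 > Low Meadow 30.
Give Orchard Row 50 more to hit its cap of 50 → 100 left.
Ridge Plot: +40 to 40 (cap) → 60 left.
Only 60 left; Riverbend takes them to reach 70.
Total = 30×30 + 110×40 + 80×70 + 160×50 = 18900.

18900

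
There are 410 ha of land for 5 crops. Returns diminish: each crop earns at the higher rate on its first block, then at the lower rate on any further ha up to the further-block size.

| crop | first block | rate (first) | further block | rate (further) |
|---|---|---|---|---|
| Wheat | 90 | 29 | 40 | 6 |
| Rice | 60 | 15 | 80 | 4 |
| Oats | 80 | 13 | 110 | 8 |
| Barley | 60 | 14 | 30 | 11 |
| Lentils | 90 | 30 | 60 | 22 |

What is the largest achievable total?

Treat each block as its own option and order by rate: Lentils/first 30 > Wheat/first 29 > Lentils/second 22 > Rice/first 15 > Barley/first 14 > Oats/first 13 > Barley/second 11 > Oats/second 8 > Wheat/second 6 > Rice/second 4.
Lentils/first (30): +90 — 320 left.
Fill Wheat first block (90 at 29) — 230 left.
Lentils/second (22): +60 — 170 left.
Rice/first (15): +60 — 110 left.
Barley/first (14): +60 — 50 left.
Oats/first: +50 of 80 at 13; pool empty.
Total = 30×90 + 29×90 + 22×60 + 15×60 + 14×60 + 13×50 = 9020.

9020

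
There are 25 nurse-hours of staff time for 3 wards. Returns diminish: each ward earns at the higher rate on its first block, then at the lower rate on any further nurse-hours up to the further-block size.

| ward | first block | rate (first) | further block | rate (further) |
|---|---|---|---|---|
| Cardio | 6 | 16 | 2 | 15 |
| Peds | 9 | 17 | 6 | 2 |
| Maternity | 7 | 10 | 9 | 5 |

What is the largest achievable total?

354

Rank every tier by rate: Peds/tier1 17 > Cardio/tier1 16 > Cardio/tier2 15 > Maternity/tier1 10 > Maternity/tier2 5 > Peds/tier2 2.
Peds/tier1 (17): +9 → 16 left.
Cardio tier1 at 16: fill all 6 → 10 left.
Fill Cardio tier2 block (2 at 15) → 8 left.
Fill Maternity tier1 block (7 at 10) → 1 left.
1 remain; put them into Maternity tier2 at 5.
Total = 17×9 + 16×6 + 15×2 + 10×7 + 5×1 = 354.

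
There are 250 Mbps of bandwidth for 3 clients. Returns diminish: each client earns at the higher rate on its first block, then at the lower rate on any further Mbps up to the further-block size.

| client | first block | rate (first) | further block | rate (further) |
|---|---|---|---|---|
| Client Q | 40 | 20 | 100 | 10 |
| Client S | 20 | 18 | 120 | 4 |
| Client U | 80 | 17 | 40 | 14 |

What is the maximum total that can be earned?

Order all 6 blocks by rate: Client Q/tier1 20 > Client S/tier1 18 > Client U/tier1 17 > Client U/tier2 14 > Client Q/tier2 10 > Client S/tier2 4.
Client Q tier1 at 20: fill all 40 — 210 left.
Client S/tier1 (18): +20 — 190 left.
Client U/tier1 (17): +80 — 110 left.
Client U tier2 at 14: fill all 40 — 70 left.
Client Q/tier2: +70 of 100 at 10; pool empty.
Total = 20×40 + 18×20 + 17×80 + 14×40 + 10×70 = 3780.

3780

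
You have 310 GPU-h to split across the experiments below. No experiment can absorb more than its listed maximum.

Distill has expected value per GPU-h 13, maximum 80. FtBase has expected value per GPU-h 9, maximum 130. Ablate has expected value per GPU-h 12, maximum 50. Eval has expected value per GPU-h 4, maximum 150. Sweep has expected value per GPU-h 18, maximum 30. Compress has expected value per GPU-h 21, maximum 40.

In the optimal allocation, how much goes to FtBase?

Rank by expected value per GPU-h: Compress 21 > Sweep 18 > Distill 13 > Ablate 12 > FtBase 9 > Eval 4.
Compress takes 40 to reach its cap of 40 ; 270 left.
Sweep takes 30 to reach its cap of 30 ; 240 left.
Give Distill 80 to hit its cap of 80 ; 160 left.
Ablate: +50 to 50 (cap) ; 110 left.
Only 110 left; FtBase takes them to reach 110.

110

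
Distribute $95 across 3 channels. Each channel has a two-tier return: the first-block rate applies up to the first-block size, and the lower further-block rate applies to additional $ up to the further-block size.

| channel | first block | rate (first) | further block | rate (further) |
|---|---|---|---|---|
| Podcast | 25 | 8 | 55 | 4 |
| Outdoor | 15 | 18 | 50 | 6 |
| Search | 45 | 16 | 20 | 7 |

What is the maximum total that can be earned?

Rank every tier by rate: Outdoor/T1 18 > Search/T1 16 > Podcast/T1 8 > Search/T2 7 > Outdoor/T2 6 > Podcast/T2 4.
Outdoor T1 at 18: fill all 15 — 80 left.
Fill Search T1 block (45 at 16) — 35 left.
Podcast/T1 (8): +25 — 10 left.
Search/T2: +10 of 20 at 7; pool empty.
Total = 18×15 + 16×45 + 8×25 + 7×10 = 1260.

1260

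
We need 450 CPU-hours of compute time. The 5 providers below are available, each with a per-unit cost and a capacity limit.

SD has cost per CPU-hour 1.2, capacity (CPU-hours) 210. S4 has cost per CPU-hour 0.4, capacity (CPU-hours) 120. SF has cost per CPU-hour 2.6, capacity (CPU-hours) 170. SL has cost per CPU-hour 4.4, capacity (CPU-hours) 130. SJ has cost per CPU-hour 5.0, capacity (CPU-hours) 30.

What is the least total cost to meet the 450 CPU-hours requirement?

612

Fill from the cheapest provider first.
S4 at 0.4: take all 120 CPU-hours — 330 still needed.
Take 210 from SD at 1.2 — need 120 more.
Take 120 from SF at 2.6 to finish.
SL, SJ: unused.
Cost = 120×0.4 + 210×1.2 + 120×2.6 = 612.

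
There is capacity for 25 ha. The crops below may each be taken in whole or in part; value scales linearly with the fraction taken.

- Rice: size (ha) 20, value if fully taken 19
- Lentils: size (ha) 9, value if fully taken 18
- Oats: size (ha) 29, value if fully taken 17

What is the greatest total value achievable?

33.2

Best value per unit of size first: Lentils 18/9≈2, Rice 19/20≈0.95, Oats 17/29≈0.586.
Take all of Lentils (9 ha, value 18) — 16 ha left.
16 ha left: a 16/20 share of Rice gives 19×16/20 = 15.2.
Total value = 33.2.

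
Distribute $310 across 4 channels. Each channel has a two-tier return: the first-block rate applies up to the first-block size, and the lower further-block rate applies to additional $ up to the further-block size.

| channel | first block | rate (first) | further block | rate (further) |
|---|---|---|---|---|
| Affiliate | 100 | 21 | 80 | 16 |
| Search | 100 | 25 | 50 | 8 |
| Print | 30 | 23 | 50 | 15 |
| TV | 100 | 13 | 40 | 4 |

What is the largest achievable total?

Order all 8 blocks by rate: Search/tier1 25 > Print/tier1 23 > Affiliate/tier1 21 > Affiliate/tier2 16 > Print/tier2 15 > TV/tier1 13 > Search/tier2 8 > TV/tier2 4.
Fill Search tier1 block (100 at 25) — 210 left.
Print/tier1 (23): +30 — 180 left.
Affiliate/tier1 (21): +100 — 80 left.
Affiliate/tier2 (16): +80 — 0 left.
Total = 25×100 + 23×30 + 21×100 + 16×80 = 6570.

6570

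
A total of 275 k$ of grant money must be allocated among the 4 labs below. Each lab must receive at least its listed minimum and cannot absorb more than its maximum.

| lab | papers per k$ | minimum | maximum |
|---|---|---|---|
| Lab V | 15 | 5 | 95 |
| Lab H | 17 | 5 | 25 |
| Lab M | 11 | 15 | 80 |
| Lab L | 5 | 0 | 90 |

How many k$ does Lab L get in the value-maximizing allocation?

75

Meeting every minimum uses 5+5+15+0 = 25 k$, leaving 250.
Highest papers per k$ first: Lab H 17 > Lab V 15 > Lab M 11 > Lab L 5.
Lab H takes 20 more to reach its cap of 25 — 230 left.
Give Lab V 90 more to hit its cap of 95 — 140 left.
Give Lab M 65 more to hit its cap of 80 — 75 left.
Only 75 left; Lab L takes them to reach 75.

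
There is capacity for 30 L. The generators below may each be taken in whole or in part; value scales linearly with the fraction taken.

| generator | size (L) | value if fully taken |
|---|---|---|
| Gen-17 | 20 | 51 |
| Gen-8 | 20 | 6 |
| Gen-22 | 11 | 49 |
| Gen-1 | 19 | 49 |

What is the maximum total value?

98

Best value per unit of size first: Gen-22 49/11≈4.45, Gen-1 49/19≈2.58, Gen-17 51/20≈2.55, Gen-8 6/20≈0.3.
Gen-22: take in full, 11 L for value 49 ; 19 left.
Take all of Gen-1 (19 L, value 49) ; 0 L left.
Total value = 98.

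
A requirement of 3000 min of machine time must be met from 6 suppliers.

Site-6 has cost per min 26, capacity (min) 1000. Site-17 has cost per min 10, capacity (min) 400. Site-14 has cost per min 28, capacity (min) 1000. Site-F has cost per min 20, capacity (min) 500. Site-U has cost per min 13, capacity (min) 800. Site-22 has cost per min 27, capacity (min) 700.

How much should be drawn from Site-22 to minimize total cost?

300

Fill from the cheapest supplier first.
Site-17 (10): use full 400 ; 2600 min to go.
Site-U (13): use full 800 ; 1800 min to go.
Site-F at 20: take all 500 min ; 1300 still needed.
Take 1000 from Site-6 at 26 ; need 300 more.
Take 300 from Site-22 at 27 to finish.
Site-14: unused.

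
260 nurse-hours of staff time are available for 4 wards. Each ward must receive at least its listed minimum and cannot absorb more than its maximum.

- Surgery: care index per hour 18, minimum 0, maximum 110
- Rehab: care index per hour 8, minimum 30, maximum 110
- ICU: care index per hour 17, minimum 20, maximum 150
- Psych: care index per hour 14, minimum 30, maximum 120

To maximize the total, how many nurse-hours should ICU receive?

90

Meeting every minimum uses 0+30+20+30 = 80 nurse-hours, leaving 180.
Highest care index per hour first: Surgery 18 > ICU 17 > Psych 14 > Rehab 8.
Surgery takes 110 more to reach its cap of 110 — 70 left.
ICU: +70 (room for 130) → 90. Pool exhausted.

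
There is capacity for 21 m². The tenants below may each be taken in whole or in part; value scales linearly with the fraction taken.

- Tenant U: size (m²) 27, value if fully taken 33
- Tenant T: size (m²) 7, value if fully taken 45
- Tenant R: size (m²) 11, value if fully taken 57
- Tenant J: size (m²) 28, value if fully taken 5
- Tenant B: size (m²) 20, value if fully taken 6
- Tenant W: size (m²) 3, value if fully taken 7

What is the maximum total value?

109

Rank by value-to-size ratio: Tenant T 45/7≈6.43, Tenant R 57/11≈5.18, Tenant W 7/3≈2.33, Tenant U 33/27≈1.22, Tenant B 6/20≈0.3, Tenant J 5/28≈0.179.
Tenant T: take in full, 7 m² for value 45 — 14 left.
Tenant R: take in full, 11 m² for value 57 — 3 left.
All 3 m² of Tenant W fit (value 7) — 0 remain.
Total value = 109.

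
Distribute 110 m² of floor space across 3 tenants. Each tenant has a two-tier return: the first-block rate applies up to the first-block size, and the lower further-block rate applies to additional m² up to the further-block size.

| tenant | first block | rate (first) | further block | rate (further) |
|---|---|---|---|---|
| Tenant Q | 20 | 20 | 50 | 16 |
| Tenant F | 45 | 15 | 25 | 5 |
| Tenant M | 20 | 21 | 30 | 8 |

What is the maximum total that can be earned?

1920

Rank every tier by rate: Tenant M/tier1 21 > Tenant Q/tier1 20 > Tenant Q/tier2 16 > Tenant F/tier1 15 > Tenant M/tier2 8 > Tenant F/tier2 5.
Tenant M tier1 at 21: fill all 20 — 90 left.
Tenant Q tier1 at 20: fill all 20 — 70 left.
Tenant Q/tier2 (16): +50 — 20 left.
20 remain; put them into Tenant F tier1 at 15.
Total = 21×20 + 20×20 + 16×50 + 15×20 = 1920.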